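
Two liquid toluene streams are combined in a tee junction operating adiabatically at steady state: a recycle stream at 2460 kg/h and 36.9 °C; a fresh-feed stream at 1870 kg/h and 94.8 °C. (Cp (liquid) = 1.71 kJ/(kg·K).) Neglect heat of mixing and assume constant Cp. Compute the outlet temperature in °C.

T_out = 61.9 °C

No heat crosses the boundary, so H_out = H_in.
T_out = Σ ṁᵢCp,ᵢTᵢ / Σ ṁᵢCp,ᵢ
      = 458370 / 7404.3 = 61.905 °C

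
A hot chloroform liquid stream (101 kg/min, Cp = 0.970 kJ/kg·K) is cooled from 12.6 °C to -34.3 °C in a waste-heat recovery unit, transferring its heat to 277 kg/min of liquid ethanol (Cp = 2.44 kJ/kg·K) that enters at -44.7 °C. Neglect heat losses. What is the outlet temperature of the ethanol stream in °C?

T_c,out = -37.9 °C

Heat released by hot stream: Q = 101 × 0.970 × (12.6 − -34.3) = 4594.8 kJ/min
Energy balance on cold side (adiabatic exchanger): Q = ṁ_c·Cp_c·(T_c,out − T_c,in)
T_c,out = -44.7 + 4594.8/(277 × 2.44) = -37.902 °C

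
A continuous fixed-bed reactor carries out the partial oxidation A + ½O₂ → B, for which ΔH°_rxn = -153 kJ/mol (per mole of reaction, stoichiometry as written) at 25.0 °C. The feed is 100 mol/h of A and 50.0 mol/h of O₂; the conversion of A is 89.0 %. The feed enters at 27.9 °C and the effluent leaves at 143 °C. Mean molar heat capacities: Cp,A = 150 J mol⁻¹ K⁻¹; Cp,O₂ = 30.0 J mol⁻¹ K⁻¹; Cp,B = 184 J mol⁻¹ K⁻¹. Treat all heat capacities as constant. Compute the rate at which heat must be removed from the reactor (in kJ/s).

Q_out = 3.20 kJ/s

Extent of reaction ξ = 0.890 × 100 = 89 mol/h
Reaction term: ξ·ΔH°_rxn = 89 × -153 = -13617 kJ/h
Sensible, feed 27.9→25 °C: -47.85 kJ/h
Outlet flows (mol/h): A 11, O₂ 5.5, B 89
Sensible, products 25→143 °C: 2146.5 kJ/h
Q = ΔH = -11518 kJ/h = -3.1995 kW
Heat removed = 3.1995 kJ/s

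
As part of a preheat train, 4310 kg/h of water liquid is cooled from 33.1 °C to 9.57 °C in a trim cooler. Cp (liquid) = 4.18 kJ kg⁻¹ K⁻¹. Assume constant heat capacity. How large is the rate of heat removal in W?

Q_c = 118000 W

Q = ṁ·Cp·ΔT = 4310 × 4.18 × (9.57 − 33.1) = -423910 kJ/h
Converting: 423910 / 3600 s = 117.75 kW
Cooling duty = 117750 W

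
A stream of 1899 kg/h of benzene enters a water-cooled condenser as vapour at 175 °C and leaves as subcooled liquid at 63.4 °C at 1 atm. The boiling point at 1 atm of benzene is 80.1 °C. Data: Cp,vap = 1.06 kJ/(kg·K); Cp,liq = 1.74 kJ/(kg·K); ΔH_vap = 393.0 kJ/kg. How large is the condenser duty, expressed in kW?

Q_c = 276 kW

vapour 175→80.1 °C: -100.59 kJ/kg
condensation at 80.1 °C: -393 kJ/kg
liquid 80.1→63.4 °C: -29.058 kJ/kg
Δh = -100.59 + -393 + -29.058 = -522.65 kJ/kg
Q = ṁ·Δh = 1899 kg/h × -522.65 kJ/kg = -992520 kJ/h
|Q| = 275.7 kW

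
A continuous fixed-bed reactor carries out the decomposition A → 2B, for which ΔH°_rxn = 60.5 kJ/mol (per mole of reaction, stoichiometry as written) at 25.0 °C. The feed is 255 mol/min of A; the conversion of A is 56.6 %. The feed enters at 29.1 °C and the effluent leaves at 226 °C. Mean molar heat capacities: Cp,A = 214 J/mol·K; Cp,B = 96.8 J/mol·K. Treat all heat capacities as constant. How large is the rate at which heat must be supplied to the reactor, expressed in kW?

Q_in = 315 kW

Extent of reaction ξ = 0.566 × 255 = 144.33 mol/min
Reaction term: ξ·ΔH°_rxn = 144.33 × 60.5 = 8732 kJ/min
Sensible, feed 29.1→25 °C: -223.74 kJ/min
Outlet flows (mol/min): A 110.67, B 288.66
Sensible, products 25→226 °C: 10377 kJ/min
Q = ΔH = 18885 kJ/min = 314.75 kW
Heat supplied = 314.75 kW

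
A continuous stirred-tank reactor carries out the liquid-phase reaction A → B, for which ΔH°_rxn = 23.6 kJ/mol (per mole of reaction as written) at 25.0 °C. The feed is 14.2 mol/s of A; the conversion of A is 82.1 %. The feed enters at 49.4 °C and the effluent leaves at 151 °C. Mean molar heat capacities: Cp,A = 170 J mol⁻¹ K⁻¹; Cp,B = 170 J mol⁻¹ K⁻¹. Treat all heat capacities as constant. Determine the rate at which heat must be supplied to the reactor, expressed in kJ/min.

Extent of reaction ξ = 0.821 × 14.2 = 11.658 mol/s
Reaction term: ξ·ΔH°_rxn = 11.658 × 23.6 = 275.13 kJ/s
Sensible, feed 49.4→25 °C: -58.902 kJ/s
Outlet flows (mol/s): A 2.5418, B 11.658
Sensible, products 25→151 °C: 304.16 kJ/s
Q = ΔH = 520.4 kJ/s = 520.4 kW
Heat supplied = 31224 kJ/min

Q_in = 31200 kJ/min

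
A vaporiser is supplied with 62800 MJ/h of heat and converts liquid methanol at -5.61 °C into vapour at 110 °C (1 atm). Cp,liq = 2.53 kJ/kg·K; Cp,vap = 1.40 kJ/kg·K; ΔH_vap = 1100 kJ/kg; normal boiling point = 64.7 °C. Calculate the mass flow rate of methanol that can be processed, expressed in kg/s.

Δh = 2.53×(64.7−-5.61) + 1100 + 1.40×(110−64.7) = 1341.3 kJ/kg
Q = 62800 MJ/h = 17444 kJ/s = 17444 kJ/s
ṁ = Q/Δh = 17444 / 1341.3 = 13.006 kg/s

ṁ = 13.0 kg/s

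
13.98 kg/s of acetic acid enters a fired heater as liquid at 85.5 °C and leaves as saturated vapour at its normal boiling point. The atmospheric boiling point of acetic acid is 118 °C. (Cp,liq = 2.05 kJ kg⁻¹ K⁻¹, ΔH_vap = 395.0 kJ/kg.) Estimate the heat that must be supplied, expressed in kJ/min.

liquid 85.5→118 °C: 66.625 kJ/kg
vaporisation at 118 °C: 395 kJ/kg
Δh = 66.625 + 395 = 461.62 kJ/kg
Q = ṁ·Δh = 13.98 kg/s × 461.62 kJ/kg = 6453.5 kJ/s
|Q| = 6453.5 kW = 387210 kJ/min

Q = 387000 kJ/min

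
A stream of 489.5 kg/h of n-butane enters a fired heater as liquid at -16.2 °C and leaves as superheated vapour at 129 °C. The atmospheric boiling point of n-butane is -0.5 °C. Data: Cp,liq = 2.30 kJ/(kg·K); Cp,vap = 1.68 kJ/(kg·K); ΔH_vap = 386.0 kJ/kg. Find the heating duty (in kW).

liquid -16.2→-0.5 °C: 36.11 kJ/kg
vaporisation at -0.5 °C: 386 kJ/kg
vapour -0.5→129 °C: 217.56 kJ/kg
Δh = 36.11 + 386 + 217.56 = 639.67 kJ/kg
Q = ṁ·Δh = 489.5 kg/h × 639.67 kJ/kg = 313120 kJ/h
|Q| = 86.977 kW

Q = 87.0 kW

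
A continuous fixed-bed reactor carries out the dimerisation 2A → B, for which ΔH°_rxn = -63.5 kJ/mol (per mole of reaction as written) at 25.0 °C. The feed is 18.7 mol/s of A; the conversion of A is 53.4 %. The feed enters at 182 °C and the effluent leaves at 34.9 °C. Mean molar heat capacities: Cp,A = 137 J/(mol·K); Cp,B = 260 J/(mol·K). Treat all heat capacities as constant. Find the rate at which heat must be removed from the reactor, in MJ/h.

Q_out = 2500 MJ/h

Extent of reaction ξ = 0.534 × 18.7 / 2 = 4.9929 mol/s
Reaction term: ξ·ΔH°_rxn = 4.9929 × -63.5 = -317.05 kJ/s
Sensible, feed 182→25 °C: -402.22 kJ/s
Outlet flows (mol/s): A 8.7142, B 4.9929
Sensible, products 25→34.9 °C: 24.671 kJ/s
Q = ΔH = -694.6 kJ/s = -694.6 kW
Heat removed = 2500.5 MJ/h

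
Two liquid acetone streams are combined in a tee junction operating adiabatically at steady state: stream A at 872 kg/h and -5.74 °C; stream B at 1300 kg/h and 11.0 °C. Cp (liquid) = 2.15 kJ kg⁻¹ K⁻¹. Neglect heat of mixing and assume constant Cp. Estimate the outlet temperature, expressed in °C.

T_out = 4.28 °C

No heat crosses the boundary, so H_out = H_in.
Σ ṁᵢCp,ᵢTᵢ = 872×2.15×-5.74 + 1300×2.15×11.0 = 19984
Σ ṁᵢCp,ᵢ = 872×2.15 + 1300×2.15 = 4669.8
T_out = 19984 / 4669.8 = 4.2793 °C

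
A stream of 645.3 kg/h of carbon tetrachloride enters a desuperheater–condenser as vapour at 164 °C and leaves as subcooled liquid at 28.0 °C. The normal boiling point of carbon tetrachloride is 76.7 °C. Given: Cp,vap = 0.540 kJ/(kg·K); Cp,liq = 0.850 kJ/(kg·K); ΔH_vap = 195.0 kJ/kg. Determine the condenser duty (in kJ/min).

Q_c = 3050 kJ/min

vapour 164→76.7 °C: -47.142 kJ/kg
condensation at 76.7 °C: -195 kJ/kg
liquid 76.7→28.0 °C: -41.395 kJ/kg
Δh = -47.142 + -195 + -41.395 = -283.54 kJ/kg
Q = ṁ·Δh = 645.3 kg/h × -283.54 kJ/kg = -182970 kJ/h
|Q| = 50.824 kW = 3049.4 kJ/min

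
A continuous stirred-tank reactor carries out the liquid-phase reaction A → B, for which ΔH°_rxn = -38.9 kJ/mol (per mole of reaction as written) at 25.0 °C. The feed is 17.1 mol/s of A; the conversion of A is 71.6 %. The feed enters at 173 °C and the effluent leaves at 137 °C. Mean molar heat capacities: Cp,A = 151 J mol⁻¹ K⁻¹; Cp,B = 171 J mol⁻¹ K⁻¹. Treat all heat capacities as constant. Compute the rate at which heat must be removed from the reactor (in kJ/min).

Q_out = 32500 kJ/min

Extent of reaction ξ = 0.716 × 17.1 = 12.244 mol/s
Reaction term: ξ·ΔH°_rxn = 12.244 × -38.9 = -476.28 kJ/s
Sensible, feed 173→25 °C: -382.15 kJ/s
Outlet flows (mol/s): A 4.8564, B 12.244
Sensible, products 25→137 °C: 316.62 kJ/s
Q = ΔH = -541.81 kJ/s = -541.81 kW
Heat removed = 32508 kJ/min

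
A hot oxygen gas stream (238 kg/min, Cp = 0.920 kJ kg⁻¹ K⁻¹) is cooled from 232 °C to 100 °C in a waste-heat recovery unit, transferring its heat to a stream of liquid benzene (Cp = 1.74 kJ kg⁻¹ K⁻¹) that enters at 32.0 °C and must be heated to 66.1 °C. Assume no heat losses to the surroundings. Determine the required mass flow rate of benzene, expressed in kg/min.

Heat released by hot stream: Q = 238 × 0.920 × (232 − 100) = 28903 kJ/min
Energy balance on cold side (adiabatic exchanger): Q = ṁ_c·Cp_c·(T_c,out − T_c,in)
ṁ_c = 28903 / [1.74 × (66.1 − 32.0)] = 487.12 kg/min

ṁ_c = 487 kg/min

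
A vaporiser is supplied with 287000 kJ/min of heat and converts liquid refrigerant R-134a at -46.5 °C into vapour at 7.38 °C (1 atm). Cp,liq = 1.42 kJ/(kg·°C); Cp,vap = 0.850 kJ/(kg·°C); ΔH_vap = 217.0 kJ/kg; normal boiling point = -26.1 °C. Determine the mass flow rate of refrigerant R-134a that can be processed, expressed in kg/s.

ṁ = 17.4 kg/s

Δh = 1.42×(-26.1−-46.5) + 217.0 + 0.850×(7.38−-26.1) = 274.43 kJ/kg
Q = 287000 kJ/min = 4783.3 kJ/s = 4783.3 kJ/s
ṁ = Q/Δh = 4783.3 / 274.43 = 17.43 kg/s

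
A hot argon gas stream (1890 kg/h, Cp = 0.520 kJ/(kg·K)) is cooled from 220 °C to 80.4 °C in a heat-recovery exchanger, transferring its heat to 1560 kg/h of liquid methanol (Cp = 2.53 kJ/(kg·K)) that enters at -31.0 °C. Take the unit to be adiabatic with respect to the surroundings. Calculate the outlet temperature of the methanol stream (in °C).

Heat released by hot stream: Q = 1890 × 0.520 × (220 − 80.4) = 137200 kJ/h
Energy balance on cold side (adiabatic exchanger): Q = ṁ_c·Cp_c·(T_c,out − T_c,in)
T_c,out = -31.0 + 137200/(1560 × 2.53) = 3.7621 °C

T_c,out = 3.76 °C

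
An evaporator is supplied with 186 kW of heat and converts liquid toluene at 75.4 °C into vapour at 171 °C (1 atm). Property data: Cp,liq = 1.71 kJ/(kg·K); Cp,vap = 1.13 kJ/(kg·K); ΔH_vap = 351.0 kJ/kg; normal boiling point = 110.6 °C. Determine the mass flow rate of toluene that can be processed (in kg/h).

ṁ = 1400 kg/h

Δh = 1.71×(110.6−75.4) + 351.0 + 1.13×(171−110.6) = 479.44 kJ/kg
Q = 186 kW = 186 kJ/s = 669600 kJ/h
ṁ = Q/Δh = 669600 / 479.44 = 1396.6 kg/h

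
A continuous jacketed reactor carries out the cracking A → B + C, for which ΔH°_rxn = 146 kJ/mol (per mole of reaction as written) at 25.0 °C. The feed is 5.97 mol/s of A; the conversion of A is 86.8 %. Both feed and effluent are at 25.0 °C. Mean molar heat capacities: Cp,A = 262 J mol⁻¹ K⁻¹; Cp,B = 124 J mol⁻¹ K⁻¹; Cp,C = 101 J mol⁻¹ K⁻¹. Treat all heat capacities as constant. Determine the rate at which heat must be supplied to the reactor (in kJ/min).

Q_in = 45400 kJ/min

Extent of reaction ξ = 0.868 × 5.97 = 5.182 mol/s
Reaction term: ξ·ΔH°_rxn = 5.182 × 146 = 756.57 kJ/s
Q = ΔH = 756.57 kJ/s = 756.57 kW
Heat supplied = 45394 kJ/min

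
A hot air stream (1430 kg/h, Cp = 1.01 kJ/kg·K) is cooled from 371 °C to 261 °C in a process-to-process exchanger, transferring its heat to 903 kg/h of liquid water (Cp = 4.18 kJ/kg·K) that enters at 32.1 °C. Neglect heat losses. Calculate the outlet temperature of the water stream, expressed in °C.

Heat released by hot stream: Q = 1430 × 1.01 × (371 − 261) = 158870 kJ/h
Energy balance on cold side (adiabatic exchanger): Q = ṁ_c·Cp_c·(T_c,out − T_c,in)
T_c,out = 32.1 + 158870/(903 × 4.18) = 74.191 °C

T_c,out = 74.2 °C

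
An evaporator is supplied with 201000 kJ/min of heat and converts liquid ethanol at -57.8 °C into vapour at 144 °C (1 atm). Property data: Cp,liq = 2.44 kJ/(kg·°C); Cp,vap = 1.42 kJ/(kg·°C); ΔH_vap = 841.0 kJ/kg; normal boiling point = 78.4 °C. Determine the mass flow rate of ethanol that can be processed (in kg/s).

Δh = 2.44×(78.4−-57.8) + 841.0 + 1.42×(144−78.4) = 1266.5 kJ/kg
Q = 201000 kJ/min = 3350 kJ/s = 3350 kJ/s
ṁ = Q/Δh = 3350 / 1266.5 = 2.6451 kg/s

ṁ = 2.65 kg/s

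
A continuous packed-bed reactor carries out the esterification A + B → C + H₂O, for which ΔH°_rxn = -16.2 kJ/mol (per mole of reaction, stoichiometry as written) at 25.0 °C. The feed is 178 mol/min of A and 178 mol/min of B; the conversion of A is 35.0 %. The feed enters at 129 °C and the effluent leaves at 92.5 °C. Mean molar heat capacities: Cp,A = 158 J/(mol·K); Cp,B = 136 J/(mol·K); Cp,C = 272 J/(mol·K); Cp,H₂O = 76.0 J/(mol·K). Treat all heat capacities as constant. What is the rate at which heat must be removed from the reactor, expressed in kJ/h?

Q_out = 162000 kJ/h

Extent of reaction ξ = 0.350 × 178 = 62.3 mol/min
Reaction term: ξ·ΔH°_rxn = 62.3 × -16.2 = -1009.3 kJ/min
Sensible, feed 129→25 °C: -5442.5 kJ/min
Outlet flows (mol/min): A 115.7, B 115.7, C 62.3, H₂O 62.3
Sensible, products 25→92.5 °C: 3759.5 kJ/min
Q = ΔH = -2692.3 kJ/min = -44.872 kW
Heat removed = 161540 kJ/h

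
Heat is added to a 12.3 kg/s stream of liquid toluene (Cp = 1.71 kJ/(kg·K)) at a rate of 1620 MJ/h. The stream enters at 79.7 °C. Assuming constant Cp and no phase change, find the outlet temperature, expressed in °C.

T_out = 101 °C

Q = 1620 MJ/h = 450 kJ/s
ΔT = Q/(ṁ·Cp) = 450/(12.3×1.71) = 21.395 K
T_out = 79.7 + 21.395 = 101.09 °C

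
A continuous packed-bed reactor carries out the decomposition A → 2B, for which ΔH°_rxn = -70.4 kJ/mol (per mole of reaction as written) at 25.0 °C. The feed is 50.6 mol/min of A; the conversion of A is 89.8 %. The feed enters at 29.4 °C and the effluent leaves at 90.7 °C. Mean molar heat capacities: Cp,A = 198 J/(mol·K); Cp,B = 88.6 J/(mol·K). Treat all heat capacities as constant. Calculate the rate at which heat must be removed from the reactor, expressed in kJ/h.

Q_out = 159000 kJ/h

Extent of reaction ξ = 0.898 × 50.6 = 45.439 mol/min
Reaction term: ξ·ΔH°_rxn = 45.439 × -70.4 = -3198.9 kJ/min
Sensible, feed 29.4→25 °C: -44.083 kJ/min
Outlet flows (mol/min): A 5.1612, B 90.878
Sensible, products 25→90.7 °C: 596.14 kJ/min
Q = ΔH = -2646.8 kJ/min = -44.114 kW
Heat removed = 158810 kJ/h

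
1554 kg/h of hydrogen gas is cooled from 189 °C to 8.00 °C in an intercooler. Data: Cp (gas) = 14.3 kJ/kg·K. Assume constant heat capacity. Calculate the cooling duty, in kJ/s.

Q_c = 1120 kJ/s

Q = ṁ·Cp·ΔT = 1554 × 14.3 × (8.00 − 189) = -4.0222e+06 kJ/h
Converting: 4.0222e+06 / 3600 s = 1117.3 kW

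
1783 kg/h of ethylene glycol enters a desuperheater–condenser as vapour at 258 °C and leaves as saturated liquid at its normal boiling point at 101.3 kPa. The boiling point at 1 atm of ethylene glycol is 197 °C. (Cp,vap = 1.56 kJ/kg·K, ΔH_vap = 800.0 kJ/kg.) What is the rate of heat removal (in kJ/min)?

vapour 258→197 °C: -95.16 kJ/kg
condensation at 197 °C: -800 kJ/kg
Δh = -95.16 + -800 = -895.16 kJ/kg
Q = ṁ·Δh = 1783 kg/h × -895.16 kJ/kg = -1.5961e+06 kJ/h
|Q| = 443.35 kW = 26601 kJ/min

Q_c = 26600 kJ/min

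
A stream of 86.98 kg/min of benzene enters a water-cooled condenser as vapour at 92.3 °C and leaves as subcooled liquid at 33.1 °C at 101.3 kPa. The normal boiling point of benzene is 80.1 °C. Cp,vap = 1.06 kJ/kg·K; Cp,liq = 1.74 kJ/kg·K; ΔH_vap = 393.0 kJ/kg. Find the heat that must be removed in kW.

vapour 92.3→80.1 °C: -12.932 kJ/kg
condensation at 80.1 °C: -393 kJ/kg
liquid 80.1→33.1 °C: -81.78 kJ/kg
Δh = -12.932 + -393 + -81.78 = -487.71 kJ/kg
Q = ṁ·Δh = 86.98 kg/min × -487.71 kJ/kg = -42421 kJ/min
|Q| = 707.02 kW

Q_c = 707 kW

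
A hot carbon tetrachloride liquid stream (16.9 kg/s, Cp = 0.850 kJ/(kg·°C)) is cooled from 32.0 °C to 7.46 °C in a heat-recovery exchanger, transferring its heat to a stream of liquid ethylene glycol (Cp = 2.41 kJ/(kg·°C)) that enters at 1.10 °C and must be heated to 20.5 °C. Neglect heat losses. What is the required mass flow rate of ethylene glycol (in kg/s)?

ṁ_c = 7.54 kg/s

Heat released by hot stream: Q = 16.9 × 0.850 × (32.0 − 7.46) = 352.52 kJ/s
Energy balance on cold side (adiabatic exchanger): Q = ṁ_c·Cp_c·(T_c,out − T_c,in)
ṁ_c = 352.52 / [2.41 × (20.5 − 1.10)] = 7.5398 kg/s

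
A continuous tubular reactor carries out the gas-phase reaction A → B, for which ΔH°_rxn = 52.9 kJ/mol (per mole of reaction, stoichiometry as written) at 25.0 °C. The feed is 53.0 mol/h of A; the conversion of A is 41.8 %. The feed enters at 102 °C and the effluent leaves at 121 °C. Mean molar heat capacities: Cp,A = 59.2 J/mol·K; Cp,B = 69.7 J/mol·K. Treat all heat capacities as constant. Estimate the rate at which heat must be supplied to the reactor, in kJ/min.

Q_in = 20.9 kJ/min

Extent of reaction ξ = 0.418 × 53.0 = 22.154 mol/h
Reaction term: ξ·ΔH°_rxn = 22.154 × 52.9 = 1171.9 kJ/h
Sensible, feed 102→25 °C: -241.6 kJ/h
Outlet flows (mol/h): A 30.846, B 22.154
Sensible, products 25→121 °C: 323.54 kJ/h
Q = ΔH = 1253.9 kJ/h = 0.3483 kW
Heat supplied = 20.898 kJ/min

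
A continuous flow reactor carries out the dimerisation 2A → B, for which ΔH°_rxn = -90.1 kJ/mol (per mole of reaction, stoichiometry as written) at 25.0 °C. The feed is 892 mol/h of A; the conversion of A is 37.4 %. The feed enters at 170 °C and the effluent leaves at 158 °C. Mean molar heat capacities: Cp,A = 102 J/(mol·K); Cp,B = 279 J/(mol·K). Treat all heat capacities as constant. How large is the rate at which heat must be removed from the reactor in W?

Extent of reaction ξ = 0.374 × 892 / 2 = 166.8 mol/h
Reaction term: ξ·ΔH°_rxn = 166.8 × -90.1 = -15029 kJ/h
Sensible, feed 170→25 °C: -13193 kJ/h
Outlet flows (mol/h): A 558.39, B 166.8
Sensible, products 25→158 °C: 13765 kJ/h
Q = ΔH = -14457 kJ/h = -4.0158 kW
Heat removed = 4015.8 W

Q_out = 4020 W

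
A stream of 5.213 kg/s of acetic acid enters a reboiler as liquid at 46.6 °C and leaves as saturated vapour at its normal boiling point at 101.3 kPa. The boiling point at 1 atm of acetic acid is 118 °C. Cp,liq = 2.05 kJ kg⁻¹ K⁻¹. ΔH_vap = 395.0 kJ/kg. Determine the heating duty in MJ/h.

liquid 46.6→118 °C: 146.37 kJ/kg
vaporisation at 118 °C: 395 kJ/kg
Δh = 146.37 + 395 = 541.37 kJ/kg
Q = ṁ·Δh = 5.213 kg/s × 541.37 kJ/kg = 2822.2 kJ/s
|Q| = 2822.2 kW = 10160 MJ/h

Q = 10200 MJ/h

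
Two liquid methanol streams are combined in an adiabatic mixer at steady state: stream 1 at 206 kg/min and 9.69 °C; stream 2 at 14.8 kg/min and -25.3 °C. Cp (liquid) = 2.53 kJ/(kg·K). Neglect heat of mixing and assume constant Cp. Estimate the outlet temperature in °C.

No heat crosses the boundary, so H_out = H_in.
T_out = Σ ṁᵢCp,ᵢTᵢ / Σ ṁᵢCp,ᵢ
      = 4102.9 / 558.62 = 7.3447 °C

T_out = 7.34 °C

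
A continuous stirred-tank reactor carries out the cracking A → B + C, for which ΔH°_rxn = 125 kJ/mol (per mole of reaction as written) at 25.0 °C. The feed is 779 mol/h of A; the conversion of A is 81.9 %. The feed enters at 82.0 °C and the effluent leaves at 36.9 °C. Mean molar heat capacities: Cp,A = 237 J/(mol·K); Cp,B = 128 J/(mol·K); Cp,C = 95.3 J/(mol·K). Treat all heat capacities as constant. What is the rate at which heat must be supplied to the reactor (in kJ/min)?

Extent of reaction ξ = 0.819 × 779 = 638 mol/h
Reaction term: ξ·ΔH°_rxn = 638 × 125 = 79750 kJ/h
Sensible, feed 82.0→25 °C: -10524 kJ/h
Outlet flows (mol/h): A 141, B 638, C 638
Sensible, products 25→36.9 °C: 2093 kJ/h
Q = ΔH = 71320 kJ/h = 19.811 kW
Heat supplied = 1188.7 kJ/min

Q_in = 1190 kJ/min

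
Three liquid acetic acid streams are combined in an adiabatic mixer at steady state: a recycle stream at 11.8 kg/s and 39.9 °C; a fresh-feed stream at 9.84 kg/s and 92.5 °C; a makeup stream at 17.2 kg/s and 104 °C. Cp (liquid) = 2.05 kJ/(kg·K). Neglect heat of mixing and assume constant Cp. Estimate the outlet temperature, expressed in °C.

Energy balance with Q = 0: Σ ṁᵢCp,ᵢ(T_out − Tᵢ) = 0
Σ ṁᵢCp,ᵢTᵢ = 11.8×2.05×39.9 + 9.84×2.05×92.5 + 17.2×2.05×104 = 6498.1
Σ ṁᵢCp,ᵢ = 11.8×2.05 + 9.84×2.05 + 17.2×2.05 = 79.622
T_out = 6498.1 / 79.622 = 81.612 °C

T_out = 81.6 °C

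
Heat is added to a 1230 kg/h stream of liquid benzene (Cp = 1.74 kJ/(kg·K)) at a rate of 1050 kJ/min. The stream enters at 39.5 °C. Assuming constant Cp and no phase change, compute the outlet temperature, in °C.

T_out = 68.9 °C

Q = 1050 kJ/min = 63000 kJ/h
ΔT = Q/(ṁ·Cp) = 63000/(1230×1.74) = 29.437 K
T_out = 39.5 + 29.437 = 68.937 °C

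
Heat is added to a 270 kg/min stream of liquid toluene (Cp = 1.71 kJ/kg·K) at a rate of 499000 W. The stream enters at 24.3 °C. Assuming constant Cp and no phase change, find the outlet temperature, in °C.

T_out = 89.1 °C

Q = 499000 W = 29940 kJ/min
ΔT = Q/(ṁ·Cp) = 29940/(270×1.71) = 64.847 K
T_out = 24.3 + 64.847 = 89.147 °C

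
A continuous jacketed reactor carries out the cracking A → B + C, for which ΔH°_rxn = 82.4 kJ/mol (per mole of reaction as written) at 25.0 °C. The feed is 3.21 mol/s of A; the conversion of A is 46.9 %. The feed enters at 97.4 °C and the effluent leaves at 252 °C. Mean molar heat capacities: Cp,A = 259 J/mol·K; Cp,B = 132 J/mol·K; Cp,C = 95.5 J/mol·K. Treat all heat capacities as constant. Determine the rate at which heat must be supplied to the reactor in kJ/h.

Extent of reaction ξ = 0.469 × 3.21 = 1.5055 mol/s
Reaction term: ξ·ΔH°_rxn = 1.5055 × 82.4 = 124.05 kJ/s
Sensible, feed 97.4→25 °C: -60.193 kJ/s
Outlet flows (mol/s): A 1.7045, B 1.5055, C 1.5055
Sensible, products 25→252 °C: 177.96 kJ/s
Q = ΔH = 241.82 kJ/s = 241.82 kW
Heat supplied = 870550 kJ/h

Q_in = 871000 kJ/h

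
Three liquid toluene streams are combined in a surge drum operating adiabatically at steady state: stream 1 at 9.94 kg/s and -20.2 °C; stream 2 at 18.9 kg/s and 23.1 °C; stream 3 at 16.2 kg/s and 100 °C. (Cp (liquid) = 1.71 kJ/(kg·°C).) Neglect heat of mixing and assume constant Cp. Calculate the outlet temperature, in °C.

Adiabatic, steady state ⇒ Σ ṁᵢCp,ᵢ(T_out − Tᵢ) = 0
Σ ṁᵢCp,ᵢTᵢ = 9.94×1.71×-20.2 + 18.9×1.71×23.1 + 16.2×1.71×100 = 3173.4
Σ ṁᵢCp,ᵢ = 9.94×1.71 + 18.9×1.71 + 16.2×1.71 = 77.018
T_out = 3173.4 / 77.018 = 41.203 °C

T_out = 41.2 °C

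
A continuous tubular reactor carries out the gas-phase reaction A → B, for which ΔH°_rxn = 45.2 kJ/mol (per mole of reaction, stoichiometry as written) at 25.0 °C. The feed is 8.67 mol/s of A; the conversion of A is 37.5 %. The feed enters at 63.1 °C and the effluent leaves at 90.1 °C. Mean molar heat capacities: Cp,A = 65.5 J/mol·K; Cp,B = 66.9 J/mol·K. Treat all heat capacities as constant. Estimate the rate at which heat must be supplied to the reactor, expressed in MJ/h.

Q_in = 585 MJ/h

Extent of reaction ξ = 0.375 × 8.67 = 3.2512 mol/s
Reaction term: ξ·ΔH°_rxn = 3.2512 × 45.2 = 146.96 kJ/s
Sensible, feed 63.1→25 °C: -21.636 kJ/s
Outlet flows (mol/s): A 5.4188, B 3.2512
Sensible, products 25→90.1 °C: 37.266 kJ/s
Q = ΔH = 162.59 kJ/s = 162.59 kW
Heat supplied = 585.31 MJ/h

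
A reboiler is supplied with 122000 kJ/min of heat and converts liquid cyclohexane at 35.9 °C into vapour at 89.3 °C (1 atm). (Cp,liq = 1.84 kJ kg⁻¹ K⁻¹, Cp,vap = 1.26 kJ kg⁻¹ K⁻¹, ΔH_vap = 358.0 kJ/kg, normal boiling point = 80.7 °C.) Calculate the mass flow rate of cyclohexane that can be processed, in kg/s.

Δh = 1.84×(80.7−35.9) + 358.0 + 1.26×(89.3−80.7) = 451.27 kJ/kg
Q = 122000 kJ/min = 2033.3 kJ/s = 2033.3 kJ/s
ṁ = Q/Δh = 2033.3 / 451.27 = 4.5058 kg/s

ṁ = 4.51 kg/s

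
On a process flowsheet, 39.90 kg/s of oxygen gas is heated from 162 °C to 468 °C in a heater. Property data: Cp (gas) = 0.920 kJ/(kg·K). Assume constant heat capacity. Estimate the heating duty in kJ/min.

Q = ṁ·Cp·ΔT = 39.90 × 0.920 × (468 − 162) = 11233 kJ/s
Heating duty = 673960 kJ/min

Q = 674000 kJ/min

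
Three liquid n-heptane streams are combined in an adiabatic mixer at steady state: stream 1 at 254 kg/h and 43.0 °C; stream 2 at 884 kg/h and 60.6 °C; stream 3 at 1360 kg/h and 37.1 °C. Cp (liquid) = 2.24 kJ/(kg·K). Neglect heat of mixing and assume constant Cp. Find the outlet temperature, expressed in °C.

No heat crosses the boundary, so H_out = H_in.
T_out = Σ ṁᵢCp,ᵢTᵢ / Σ ṁᵢCp,ᵢ
      = 257480 / 5595.5 = 46.016 °C

T_out = 46.0 °C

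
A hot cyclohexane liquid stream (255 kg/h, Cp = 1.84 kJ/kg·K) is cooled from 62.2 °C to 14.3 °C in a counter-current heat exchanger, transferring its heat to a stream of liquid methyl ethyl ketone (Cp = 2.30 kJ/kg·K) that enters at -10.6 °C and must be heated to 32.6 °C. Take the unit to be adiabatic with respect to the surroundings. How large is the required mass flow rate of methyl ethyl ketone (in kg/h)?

ṁ_c = 226 kg/h

Heat released by hot stream: Q = 255 × 1.84 × (62.2 − 14.3) = 22475 kJ/h
Energy balance on cold side (adiabatic exchanger): Q = ṁ_c·Cp_c·(T_c,out − T_c,in)
ṁ_c = 22475 / [2.30 × (32.6 − -10.6)] = 226.19 kg/h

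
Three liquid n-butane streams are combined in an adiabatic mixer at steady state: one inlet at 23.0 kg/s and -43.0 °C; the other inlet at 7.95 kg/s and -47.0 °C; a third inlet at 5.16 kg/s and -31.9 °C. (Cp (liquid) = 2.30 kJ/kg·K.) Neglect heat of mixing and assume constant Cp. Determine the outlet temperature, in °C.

T_out = -42.3 °C

Energy balance with Q = 0: Σ ṁᵢCp,ᵢ(T_out − Tᵢ) = 0
Σ ṁᵢCp,ᵢTᵢ = 23.0×2.30×-43.0 + 7.95×2.30×-47.0 + 5.16×2.30×-31.9 = -3512.7
Σ ṁᵢCp,ᵢ = 23.0×2.30 + 7.95×2.30 + 5.16×2.30 = 83.053
T_out = -3512.7 / 83.053 = -42.294 °C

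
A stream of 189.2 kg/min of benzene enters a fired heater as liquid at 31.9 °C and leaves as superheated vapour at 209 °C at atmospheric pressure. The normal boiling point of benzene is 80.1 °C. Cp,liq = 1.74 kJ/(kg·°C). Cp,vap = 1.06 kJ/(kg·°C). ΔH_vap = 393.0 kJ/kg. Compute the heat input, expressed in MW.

liquid 31.9→80.1 °C: 83.868 kJ/kg
vaporisation at 80.1 °C: 393 kJ/kg
vapour 80.1→209 °C: 136.63 kJ/kg
Δh = 83.868 + 393 + 136.63 = 613.5 kJ/kg
Q = ṁ·Δh = 189.2 kg/min × 613.5 kJ/kg = 116070 kJ/min
|Q| = 1934.6 kW = 1.9346 MW

Q = 1.93 MW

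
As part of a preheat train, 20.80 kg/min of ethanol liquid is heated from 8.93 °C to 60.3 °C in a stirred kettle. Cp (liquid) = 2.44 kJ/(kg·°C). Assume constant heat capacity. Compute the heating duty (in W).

Q = 43500 W

Q = ṁ·Cp·ΔT = 20.80 × 2.44 × (60.3 − 8.93) = 2607.1 kJ/min
Converting: 2607.1 / 60 s = 43.452 kW
Heating duty = 43452 W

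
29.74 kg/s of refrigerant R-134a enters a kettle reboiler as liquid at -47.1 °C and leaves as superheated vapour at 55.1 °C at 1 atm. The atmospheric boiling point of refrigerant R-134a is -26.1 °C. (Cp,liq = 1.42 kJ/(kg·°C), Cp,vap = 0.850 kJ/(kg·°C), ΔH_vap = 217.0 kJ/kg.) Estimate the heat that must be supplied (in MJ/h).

Q = 33800 MJ/h

liquid -47.1→-26.1 °C: 29.82 kJ/kg
vaporisation at -26.1 °C: 217 kJ/kg
vapour -26.1→55.1 °C: 69.02 kJ/kg
Δh = 29.82 + 217 + 69.02 = 315.84 kJ/kg
Q = ṁ·Δh = 29.74 kg/s × 315.84 kJ/kg = 9393.1 kJ/s
|Q| = 9393.1 kW = 33815 MJ/h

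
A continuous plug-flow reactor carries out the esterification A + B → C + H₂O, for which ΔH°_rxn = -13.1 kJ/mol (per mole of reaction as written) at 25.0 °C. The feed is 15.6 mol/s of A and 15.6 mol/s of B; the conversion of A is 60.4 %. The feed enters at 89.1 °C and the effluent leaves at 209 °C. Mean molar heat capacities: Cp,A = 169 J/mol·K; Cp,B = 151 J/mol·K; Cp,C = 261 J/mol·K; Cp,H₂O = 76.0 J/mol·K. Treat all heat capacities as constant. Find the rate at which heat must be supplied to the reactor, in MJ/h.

Q_in = 1820 MJ/h

Extent of reaction ξ = 0.604 × 15.6 = 9.4224 mol/s
Reaction term: ξ·ΔH°_rxn = 9.4224 × -13.1 = -123.43 kJ/s
Sensible, feed 89.1→25 °C: -319.99 kJ/s
Outlet flows (mol/s): A 6.1776, B 6.1776, C 9.4224, H₂O 9.4224
Sensible, products 25→209 °C: 948 kJ/s
Q = ΔH = 504.58 kJ/s = 504.58 kW
Heat supplied = 1816.5 MJ/h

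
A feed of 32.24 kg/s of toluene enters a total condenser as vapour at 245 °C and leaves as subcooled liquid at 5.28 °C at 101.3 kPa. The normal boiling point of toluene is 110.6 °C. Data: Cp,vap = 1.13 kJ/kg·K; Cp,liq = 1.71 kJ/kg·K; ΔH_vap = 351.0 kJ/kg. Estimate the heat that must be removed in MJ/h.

vapour 245→110.6 °C: -151.87 kJ/kg
condensation at 110.6 °C: -351 kJ/kg
liquid 110.6→5.28 °C: -180.1 kJ/kg
Δh = -151.87 + -351 + -180.1 = -682.97 kJ/kg
Q = ṁ·Δh = 32.24 kg/s × -682.97 kJ/kg = -22019 kJ/s
|Q| = 22019 kW = 79268 MJ/h

Q_c = 79300 MJ/h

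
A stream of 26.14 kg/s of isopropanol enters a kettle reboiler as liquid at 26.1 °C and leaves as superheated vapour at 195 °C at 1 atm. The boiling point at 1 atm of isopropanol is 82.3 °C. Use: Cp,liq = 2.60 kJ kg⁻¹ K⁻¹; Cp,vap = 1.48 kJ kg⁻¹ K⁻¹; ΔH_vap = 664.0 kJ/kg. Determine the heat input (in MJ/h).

Q = 91900 MJ/h

liquid 26.1→82.3 °C: 146.12 kJ/kg
vaporisation at 82.3 °C: 664 kJ/kg
vapour 82.3→195 °C: 166.8 kJ/kg
Δh = 146.12 + 664 + 166.8 = 976.92 kJ/kg
Q = ṁ·Δh = 26.14 kg/s × 976.92 kJ/kg = 25537 kJ/s
|Q| = 25537 kW = 91932 MJ/h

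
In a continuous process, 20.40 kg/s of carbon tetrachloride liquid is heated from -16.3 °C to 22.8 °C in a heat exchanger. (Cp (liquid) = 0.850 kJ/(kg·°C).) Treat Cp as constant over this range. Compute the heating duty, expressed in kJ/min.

Q = ṁ·Cp·ΔT = 20.40 × 0.850 × (22.8 − -16.3) = 677.99 kJ/s
Heating duty = 40680 kJ/min

Q = 40700 kJ/min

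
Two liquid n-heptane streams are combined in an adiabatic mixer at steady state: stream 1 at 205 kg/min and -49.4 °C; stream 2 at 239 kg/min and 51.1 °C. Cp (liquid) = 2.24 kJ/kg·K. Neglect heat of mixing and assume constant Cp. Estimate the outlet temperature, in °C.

T_out = 4.70 °C

Adiabatic, steady state ⇒ Σ ṁᵢCp,ᵢ(T_out − Tᵢ) = 0
T_out = Σ ṁᵢCp,ᵢTᵢ / Σ ṁᵢCp,ᵢ
      = 4672.4 / 994.56 = 4.698 °C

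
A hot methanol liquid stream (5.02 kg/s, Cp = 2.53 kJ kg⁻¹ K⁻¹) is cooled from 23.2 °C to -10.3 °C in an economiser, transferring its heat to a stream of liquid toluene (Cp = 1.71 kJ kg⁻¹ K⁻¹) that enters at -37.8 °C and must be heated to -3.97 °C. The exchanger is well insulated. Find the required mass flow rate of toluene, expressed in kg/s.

Heat released by hot stream: Q = 5.02 × 2.53 × (23.2 − -10.3) = 425.47 kJ/s
Energy balance on cold side (adiabatic exchanger): Q = ṁ_c·Cp_c·(T_c,out − T_c,in)
ṁ_c = 425.47 / [1.71 × (-3.97 − -37.8)] = 7.3548 kg/s

ṁ_c = 7.35 kg/s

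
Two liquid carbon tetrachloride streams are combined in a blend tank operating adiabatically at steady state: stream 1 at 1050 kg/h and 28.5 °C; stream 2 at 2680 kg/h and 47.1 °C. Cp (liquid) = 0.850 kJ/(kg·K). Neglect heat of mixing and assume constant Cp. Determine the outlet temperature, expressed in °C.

No heat crosses the boundary, so H_out = H_in.
Σ ṁᵢCp,ᵢTᵢ = 1050×0.850×28.5 + 2680×0.850×47.1 = 132730
Σ ṁᵢCp,ᵢ = 1050×0.850 + 2680×0.850 = 3170.5
T_out = 132730 / 3170.5 = 41.864 °C

T_out = 41.9 °C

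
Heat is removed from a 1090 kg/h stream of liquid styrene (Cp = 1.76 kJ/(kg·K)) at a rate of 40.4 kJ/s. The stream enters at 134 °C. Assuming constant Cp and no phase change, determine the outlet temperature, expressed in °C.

Q = 40.4 kJ/s = 145440 kJ/h
ΔT = Q/(ṁ·Cp) = 145440/(1090×1.76) = 75.813 K
T_out = 134 − 75.813 = 58.187 °C

T_out = 58.2 °C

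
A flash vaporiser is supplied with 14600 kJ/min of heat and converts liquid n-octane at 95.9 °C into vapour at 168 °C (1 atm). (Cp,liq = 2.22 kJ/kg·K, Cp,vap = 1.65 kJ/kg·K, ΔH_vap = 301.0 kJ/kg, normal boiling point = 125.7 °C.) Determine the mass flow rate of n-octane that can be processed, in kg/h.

Δh = 2.22×(125.7−95.9) + 301.0 + 1.65×(168−125.7) = 436.95 kJ/kg
Q = 14600 kJ/min = 243.33 kJ/s = 876000 kJ/h
ṁ = Q/Δh = 876000 / 436.95 = 2004.8 kg/h

ṁ = 2000 kg/h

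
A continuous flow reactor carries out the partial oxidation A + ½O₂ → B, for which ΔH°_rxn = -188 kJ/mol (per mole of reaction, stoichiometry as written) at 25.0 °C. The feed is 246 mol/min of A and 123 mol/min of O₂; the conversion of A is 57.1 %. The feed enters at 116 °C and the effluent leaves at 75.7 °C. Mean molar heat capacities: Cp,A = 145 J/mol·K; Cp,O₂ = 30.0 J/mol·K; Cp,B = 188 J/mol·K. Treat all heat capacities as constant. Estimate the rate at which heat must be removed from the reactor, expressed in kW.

Extent of reaction ξ = 0.571 × 246 = 140.47 mol/min
Reaction term: ξ·ΔH°_rxn = 140.47 × -188 = -26408 kJ/min
Sensible, feed 116→25 °C: -3581.8 kJ/min
Outlet flows (mol/min): A 105.53, O₂ 52.767, B 140.47
Sensible, products 25→75.7 °C: 2195 kJ/min
Q = ΔH = -27794 kJ/min = -463.24 kW
Heat removed = 463.24 kW

Q_out = 463 kW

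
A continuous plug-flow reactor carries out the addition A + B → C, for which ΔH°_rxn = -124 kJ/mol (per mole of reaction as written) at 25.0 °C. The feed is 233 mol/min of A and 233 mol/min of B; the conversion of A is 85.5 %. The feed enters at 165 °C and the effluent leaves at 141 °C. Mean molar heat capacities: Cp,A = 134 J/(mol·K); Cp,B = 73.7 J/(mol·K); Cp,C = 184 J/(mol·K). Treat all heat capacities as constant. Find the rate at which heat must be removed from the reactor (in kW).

Extent of reaction ξ = 0.855 × 233 = 199.22 mol/min
Reaction term: ξ·ΔH°_rxn = 199.22 × -124 = -24703 kJ/min
Sensible, feed 165→25 °C: -6775.2 kJ/min
Outlet flows (mol/min): A 33.785, B 33.785, C 199.22
Sensible, products 25→141 °C: 5066 kJ/min
Q = ΔH = -26412 kJ/min = -440.2 kW
Heat removed = 440.2 kW

Q_out = 440 kW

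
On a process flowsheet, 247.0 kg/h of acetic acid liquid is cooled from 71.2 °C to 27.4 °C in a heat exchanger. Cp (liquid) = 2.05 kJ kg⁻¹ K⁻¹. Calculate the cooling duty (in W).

Q_c = 6160 W

Q = ṁ·Cp·ΔT = 247.0 × 2.05 × (27.4 − 71.2) = -22178 kJ/h
Converting: 22178 / 3600 s = 6.1606 kW
Cooling duty = 6160.6 W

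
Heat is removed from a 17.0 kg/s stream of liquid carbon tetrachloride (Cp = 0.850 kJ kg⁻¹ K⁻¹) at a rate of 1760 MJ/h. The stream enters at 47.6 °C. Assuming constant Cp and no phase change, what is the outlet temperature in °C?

Q = 1760 MJ/h = 488.89 kJ/s
ΔT = Q/(ṁ·Cp) = 488.89/(17.0×0.850) = 33.833 K
T_out = 47.6 − 33.833 = 13.767 °C

T_out = 13.8 °C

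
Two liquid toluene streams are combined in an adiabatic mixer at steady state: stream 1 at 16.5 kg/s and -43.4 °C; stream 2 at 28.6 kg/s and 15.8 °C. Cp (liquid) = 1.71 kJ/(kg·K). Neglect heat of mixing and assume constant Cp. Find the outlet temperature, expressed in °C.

T_out = -5.86 °C

Energy balance with Q = 0: Σ ṁᵢCp,ᵢ(T_out − Tᵢ) = 0
T_out = Σ ṁᵢCp,ᵢTᵢ / Σ ṁᵢCp,ᵢ
      = -451.82 / 77.121 = -5.8585 °C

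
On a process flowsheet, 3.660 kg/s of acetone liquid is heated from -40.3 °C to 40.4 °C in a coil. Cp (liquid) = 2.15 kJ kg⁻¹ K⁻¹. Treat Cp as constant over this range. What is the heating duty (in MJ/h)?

Q = ṁ·Cp·ΔT = 3.660 × 2.15 × (40.4 − -40.3) = 635.03 kJ/s
Heating duty = 2286.1 MJ/h

Q = 2290 MJ/h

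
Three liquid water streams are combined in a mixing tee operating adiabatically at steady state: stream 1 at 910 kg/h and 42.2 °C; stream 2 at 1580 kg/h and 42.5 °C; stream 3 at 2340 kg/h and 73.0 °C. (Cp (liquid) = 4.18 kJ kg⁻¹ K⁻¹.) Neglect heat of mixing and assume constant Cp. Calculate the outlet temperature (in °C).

Energy balance with Q = 0: Σ ṁᵢCp,ᵢ(T_out − Tᵢ) = 0
Σ ṁᵢCp,ᵢTᵢ = 910×4.18×42.2 + 1580×4.18×42.5 + 2340×4.18×73.0 = 1.1552e+06
Σ ṁᵢCp,ᵢ = 910×4.18 + 1580×4.18 + 2340×4.18 = 20189
T_out = 1.1552e+06 / 20189 = 57.22 °C

T_out = 57.2 °C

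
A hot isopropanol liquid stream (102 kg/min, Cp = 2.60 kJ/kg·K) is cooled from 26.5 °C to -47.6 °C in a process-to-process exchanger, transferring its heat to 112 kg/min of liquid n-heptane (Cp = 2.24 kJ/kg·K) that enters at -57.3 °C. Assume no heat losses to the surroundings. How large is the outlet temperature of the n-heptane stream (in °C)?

T_c,out = 21.0 °C

Heat released by hot stream: Q = 102 × 2.60 × (26.5 − -47.6) = 19651 kJ/min
Energy balance on cold side (adiabatic exchanger): Q = ṁ_c·Cp_c·(T_c,out − T_c,in)
T_c,out = -57.3 + 19651/(112 × 2.24) = 21.03 °C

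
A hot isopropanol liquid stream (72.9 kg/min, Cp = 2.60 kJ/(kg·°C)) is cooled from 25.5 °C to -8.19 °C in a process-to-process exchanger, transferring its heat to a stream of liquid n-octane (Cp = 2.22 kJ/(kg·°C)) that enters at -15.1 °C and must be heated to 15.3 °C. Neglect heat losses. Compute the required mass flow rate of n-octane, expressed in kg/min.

ṁ_c = 94.6 kg/min

Heat released by hot stream: Q = 72.9 × 2.60 × (25.5 − -8.19) = 6385.6 kJ/min
Energy balance on cold side (adiabatic exchanger): Q = ṁ_c·Cp_c·(T_c,out − T_c,in)
ṁ_c = 6385.6 / [2.22 × (15.3 − -15.1)] = 94.618 kg/min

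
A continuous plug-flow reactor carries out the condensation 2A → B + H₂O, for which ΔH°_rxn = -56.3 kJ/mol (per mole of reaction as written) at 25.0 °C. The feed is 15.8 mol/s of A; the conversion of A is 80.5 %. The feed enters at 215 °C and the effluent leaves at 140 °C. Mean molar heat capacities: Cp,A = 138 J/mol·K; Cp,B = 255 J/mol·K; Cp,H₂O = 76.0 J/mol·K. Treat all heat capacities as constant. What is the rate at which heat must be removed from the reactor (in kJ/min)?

Q_out = 28900 kJ/min

Extent of reaction ξ = 0.805 × 15.8 / 2 = 6.3595 mol/s
Reaction term: ξ·ΔH°_rxn = 6.3595 × -56.3 = -358.04 kJ/s
Sensible, feed 215→25 °C: -414.28 kJ/s
Outlet flows (mol/s): A 3.081, B 6.3595, H₂O 6.3595
Sensible, products 25→140 °C: 290.97 kJ/s
Q = ΔH = -481.35 kJ/s = -481.35 kW
Heat removed = 28881 kJ/min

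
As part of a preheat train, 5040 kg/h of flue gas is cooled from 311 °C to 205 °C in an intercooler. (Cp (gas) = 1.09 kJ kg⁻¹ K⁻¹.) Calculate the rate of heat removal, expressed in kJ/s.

Q = ṁ·Cp·ΔT = 5040 × 1.09 × (205 − 311) = -582320 kJ/h
Converting: 582320 / 3600 s = 161.76 kW

Q_c = 162 kJ/s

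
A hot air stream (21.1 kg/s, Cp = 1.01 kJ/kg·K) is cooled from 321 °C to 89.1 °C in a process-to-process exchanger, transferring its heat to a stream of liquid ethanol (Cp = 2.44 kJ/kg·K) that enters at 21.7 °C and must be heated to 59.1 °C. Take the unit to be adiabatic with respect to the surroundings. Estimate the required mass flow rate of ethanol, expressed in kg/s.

ṁ_c = 54.2 kg/s

Heat released by hot stream: Q = 21.1 × 1.01 × (321 − 89.1) = 4942 kJ/s
Energy balance on cold side (adiabatic exchanger): Q = ṁ_c·Cp_c·(T_c,out − T_c,in)
ṁ_c = 4942 / [2.44 × (59.1 − 21.7)] = 54.156 kg/s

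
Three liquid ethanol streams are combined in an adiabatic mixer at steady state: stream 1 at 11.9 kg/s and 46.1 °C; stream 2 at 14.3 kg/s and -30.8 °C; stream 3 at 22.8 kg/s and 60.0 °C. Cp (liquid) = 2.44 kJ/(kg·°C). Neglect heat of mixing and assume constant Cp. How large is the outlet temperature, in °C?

T_out = 30.1 °C

No heat crosses the boundary, so H_out = H_in.
T_out = Σ ṁᵢCp,ᵢTᵢ / Σ ṁᵢCp,ᵢ
      = 3601.8 / 119.56 = 30.126 °C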